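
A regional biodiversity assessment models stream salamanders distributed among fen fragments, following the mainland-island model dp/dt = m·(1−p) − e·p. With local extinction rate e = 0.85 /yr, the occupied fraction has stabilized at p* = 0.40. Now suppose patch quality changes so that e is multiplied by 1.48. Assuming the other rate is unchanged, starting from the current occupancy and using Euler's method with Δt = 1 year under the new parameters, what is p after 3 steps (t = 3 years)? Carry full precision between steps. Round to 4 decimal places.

Balance m(1−p*) = e·p* gives m = e·p*/(1−p*) = 0.85×0.40000/0.60000 = 0.56667.
Starting from p₀ = 0.40000; update p ← p + (dp/dt)·Δt with the new parameters.
p: 0.40000 → 0.23680  (Δp = -0.16320)
p: 0.23680 → 0.37139  (Δp = +0.13459)
p: 0.37139 → 0.26040  (Δp = -0.11099)

0.2604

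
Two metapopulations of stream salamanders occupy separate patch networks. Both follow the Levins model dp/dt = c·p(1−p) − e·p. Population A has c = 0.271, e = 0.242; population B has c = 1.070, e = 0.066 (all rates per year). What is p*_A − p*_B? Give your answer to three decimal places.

-0.831

A: p*_A = 1 − 0.242/0.271 = 0.1070.
B: p*_B = 1 − 0.066/1.070 = 0.9383.
p*_A − p*_B = 0.1070 − 0.9383 = -0.8313.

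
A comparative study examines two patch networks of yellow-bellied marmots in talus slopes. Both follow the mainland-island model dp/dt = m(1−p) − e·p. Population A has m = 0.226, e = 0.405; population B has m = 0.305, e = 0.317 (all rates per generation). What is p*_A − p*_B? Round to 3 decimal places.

A: p*_A = m/(m+e) = 0.226/0.6310 = 0.3582.
B: p*_B = 0.305/0.6220 = 0.4904.
p*_A − p*_B = 0.3582 − 0.4904 = -0.1322.

-0.132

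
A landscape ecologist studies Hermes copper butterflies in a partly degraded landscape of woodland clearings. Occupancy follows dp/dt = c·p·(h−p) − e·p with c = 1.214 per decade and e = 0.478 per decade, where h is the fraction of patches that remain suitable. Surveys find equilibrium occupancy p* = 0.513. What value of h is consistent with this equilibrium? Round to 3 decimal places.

At equilibrium c(h−p*) = e, so h = p* + e/c.
h = 0.513 + 0.478/1.214 = 0.513 + 0.3937 = 0.9067.

0.907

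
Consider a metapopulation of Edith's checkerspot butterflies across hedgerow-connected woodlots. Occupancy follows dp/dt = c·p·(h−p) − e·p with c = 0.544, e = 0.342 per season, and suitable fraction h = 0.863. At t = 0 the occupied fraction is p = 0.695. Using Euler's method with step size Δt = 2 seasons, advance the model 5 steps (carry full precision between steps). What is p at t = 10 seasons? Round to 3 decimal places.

0.257

Update rule: p ← p + [c·p·(h−p) − e·p]·Δt with Δt = 2.
p: 0.69500 → 0.34665  (Δp = -0.34835)
p: 0.34665 → 0.30429  (Δp = -0.04237)
p: 0.30429 → 0.28113  (Δp = -0.02316)
p: 0.28113 → 0.26681  (Δp = -0.01431)
p: 0.26681 → 0.25738  (Δp = -0.00943)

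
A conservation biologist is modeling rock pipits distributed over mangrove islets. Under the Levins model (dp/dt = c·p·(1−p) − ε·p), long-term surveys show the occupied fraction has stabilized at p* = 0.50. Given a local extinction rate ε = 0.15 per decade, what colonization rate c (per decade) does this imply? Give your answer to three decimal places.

0.300

At equilibrium c(1−p*) = ε, so c = ε/(1−p*).
c = 0.15/(1 − 0.50) = 0.15/0.5000 = 0.3000.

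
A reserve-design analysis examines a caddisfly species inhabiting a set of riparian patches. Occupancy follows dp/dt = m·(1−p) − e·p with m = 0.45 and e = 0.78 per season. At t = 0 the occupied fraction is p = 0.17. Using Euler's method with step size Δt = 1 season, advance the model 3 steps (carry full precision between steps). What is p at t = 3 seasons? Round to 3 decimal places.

0.368

Update rule: p ← p + [m·(1−p) − e·p]·Δt with Δt = 1.
t = 1: p = 0.17000 + (+0.24090) = 0.41090
t = 2: p = 0.41090 + (-0.05541) = 0.35549
t = 3: p = 0.35549 + (+0.01274) = 0.36824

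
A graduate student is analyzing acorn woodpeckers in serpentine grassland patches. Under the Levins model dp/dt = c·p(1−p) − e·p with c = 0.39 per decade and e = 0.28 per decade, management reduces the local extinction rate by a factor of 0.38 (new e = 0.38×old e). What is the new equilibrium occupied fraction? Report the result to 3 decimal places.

0.727

Before: p* = 1 − 0.28/0.39 = 0.2821.
After the change, c = 0.39, e = 0.1064, so p* = 1 − 0.1064/0.39 = 0.7272.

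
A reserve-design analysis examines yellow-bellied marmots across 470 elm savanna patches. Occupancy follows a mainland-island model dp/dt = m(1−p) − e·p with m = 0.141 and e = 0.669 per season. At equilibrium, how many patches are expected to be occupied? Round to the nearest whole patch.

82

p* = m/(m+e) = 0.141/0.8100 = 0.1741.
Expected occupied patches = N × p* = 470 × 0.1741 = 81.81 ≈ 82.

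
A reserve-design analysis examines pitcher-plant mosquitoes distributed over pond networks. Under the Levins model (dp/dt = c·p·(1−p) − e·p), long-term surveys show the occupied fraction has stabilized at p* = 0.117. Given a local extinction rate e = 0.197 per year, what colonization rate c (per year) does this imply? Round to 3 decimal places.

At equilibrium c(1−p*) = e, so c = e/(1−p*).
c = 0.197/(1 − 0.117) = 0.197/0.8830 = 0.2231.

0.223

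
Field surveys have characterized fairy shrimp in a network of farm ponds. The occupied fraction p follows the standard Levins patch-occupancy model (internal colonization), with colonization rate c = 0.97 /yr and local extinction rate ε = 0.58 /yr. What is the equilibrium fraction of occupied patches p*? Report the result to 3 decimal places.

0.402

Setting dp/dt = 0 and dividing through by p* gives c·(1−p*) = ε.
So p* = 1 − ε/c = 1 − 0.58/0.97 = 1 − 0.5979 = 0.4021.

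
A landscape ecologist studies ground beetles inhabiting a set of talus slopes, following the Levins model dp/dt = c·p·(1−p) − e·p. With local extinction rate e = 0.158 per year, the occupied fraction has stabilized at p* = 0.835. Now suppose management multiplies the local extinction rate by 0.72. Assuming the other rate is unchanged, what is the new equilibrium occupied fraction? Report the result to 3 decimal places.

0.881

Balance c(1−p*) = e gives c = e/(1 − 0.83500) = 0.158/0.16500 = 0.95758.
New p* = 1 − e/c = 1 − 0.11376/0.95758 = 0.88120.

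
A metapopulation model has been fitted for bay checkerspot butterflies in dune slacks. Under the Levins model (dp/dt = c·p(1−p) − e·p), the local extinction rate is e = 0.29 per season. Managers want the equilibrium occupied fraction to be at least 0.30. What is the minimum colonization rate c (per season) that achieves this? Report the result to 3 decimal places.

0.414

p* = 1 − e/c ≥ 0.30 requires e/c ≤ 0.7000, i.e. c ≥ e/0.7000.
c_min = 0.29/0.7000 = 0.4143.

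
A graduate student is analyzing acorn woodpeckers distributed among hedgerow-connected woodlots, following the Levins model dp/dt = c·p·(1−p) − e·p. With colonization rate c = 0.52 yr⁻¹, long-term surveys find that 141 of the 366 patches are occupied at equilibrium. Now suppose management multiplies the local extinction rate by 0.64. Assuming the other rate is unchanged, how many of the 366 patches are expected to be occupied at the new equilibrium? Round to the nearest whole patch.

222

Observed p* = 141/366 = 0.38525.
Balance c(1−p*) = e gives e = 0.52×(1 − 0.38525) = 0.31967.
New p* = 1 − e/c = 1 − 0.20459/0.52000 = 0.60656.
Expected occupied = 366 × 0.60656 = 222.00 ≈ 222.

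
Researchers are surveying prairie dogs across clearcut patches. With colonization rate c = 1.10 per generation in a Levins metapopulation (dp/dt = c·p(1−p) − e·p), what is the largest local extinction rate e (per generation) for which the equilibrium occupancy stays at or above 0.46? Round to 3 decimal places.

1 − e/c ≥ 0.46 ⇒ e ≤ c(1 − 0.46) = 1.10 × 0.5400.
e_max = 0.5940.

0.594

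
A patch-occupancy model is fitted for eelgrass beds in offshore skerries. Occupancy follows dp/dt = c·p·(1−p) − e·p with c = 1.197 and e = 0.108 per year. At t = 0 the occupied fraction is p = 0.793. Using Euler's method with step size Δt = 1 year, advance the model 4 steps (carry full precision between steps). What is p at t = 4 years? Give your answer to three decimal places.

Update rule: p ← p + [c·p·(1−p) − e·p]·Δt with Δt = 1.
t = 1: p = 0.79300 + (+0.11084) = 0.90384
t = 2: p = 0.90384 + (+0.00642) = 0.91026
t = 3: p = 0.91026 + (-0.00053) = 0.90973
t = 4: p = 0.90973 + (+0.00005) = 0.90978

0.910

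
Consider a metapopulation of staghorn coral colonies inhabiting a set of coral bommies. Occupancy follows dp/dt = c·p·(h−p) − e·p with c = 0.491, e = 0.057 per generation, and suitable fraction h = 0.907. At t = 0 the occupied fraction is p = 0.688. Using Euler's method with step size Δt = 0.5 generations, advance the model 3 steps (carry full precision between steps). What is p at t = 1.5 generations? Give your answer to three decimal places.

Update rule: p ← p + [c·p·(h−p) − e·p]·Δt with Δt = 0.5.
  1  |  dp/dt·Δt = +0.017382  |  p_1 = 0.705382
  2  |  dp/dt·Δt = +0.014811  |  p_2 = 0.720193
  3  |  dp/dt·Δt = +0.012503  |  p_3 = 0.732696

0.733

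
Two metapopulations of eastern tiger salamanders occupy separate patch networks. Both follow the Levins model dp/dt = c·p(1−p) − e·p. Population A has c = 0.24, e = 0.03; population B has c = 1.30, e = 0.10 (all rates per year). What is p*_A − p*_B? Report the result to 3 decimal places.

A: p*_A = 1 − 0.03/0.24 = 0.8750.
B: p*_B = 1 − 0.10/1.30 = 0.9231.
p*_A − p*_B = 0.8750 − 0.9231 = -0.0481.

-0.048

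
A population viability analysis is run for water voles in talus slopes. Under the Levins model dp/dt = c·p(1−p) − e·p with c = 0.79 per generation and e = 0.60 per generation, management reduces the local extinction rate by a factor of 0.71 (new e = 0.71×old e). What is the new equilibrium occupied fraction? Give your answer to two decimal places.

0.46

Before: p* = 1 − 0.60/0.79 = 0.2405.
After the change, c = 0.79, e = 0.426, so p* = 1 − 0.426/0.79 = 0.4608.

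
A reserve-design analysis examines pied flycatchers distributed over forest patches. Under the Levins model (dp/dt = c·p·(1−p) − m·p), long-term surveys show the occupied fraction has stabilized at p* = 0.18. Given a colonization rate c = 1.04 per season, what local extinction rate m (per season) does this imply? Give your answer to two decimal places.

0.85

At equilibrium c(1−p*) = m.
m = 1.04 × (1 − 0.18) = 1.04 × 0.8200 = 0.8528.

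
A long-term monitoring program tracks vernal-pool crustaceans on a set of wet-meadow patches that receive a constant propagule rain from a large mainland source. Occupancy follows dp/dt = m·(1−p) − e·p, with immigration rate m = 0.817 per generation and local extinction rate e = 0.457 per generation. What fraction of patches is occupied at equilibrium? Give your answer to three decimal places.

0.641

Setting dp/dt = 0: m − m·p* = e·p*, so m = (m+e)·p*.
p* = m/(m+e) = 0.817/(0.817+0.457) = 0.817/1.2740 = 0.6413.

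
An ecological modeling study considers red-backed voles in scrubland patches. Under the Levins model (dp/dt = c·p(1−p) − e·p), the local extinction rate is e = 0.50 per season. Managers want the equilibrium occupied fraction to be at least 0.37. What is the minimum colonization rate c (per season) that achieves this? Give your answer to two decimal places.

p* = 1 − e/c ≥ 0.37 requires e/c ≤ 0.6300, i.e. c ≥ e/0.6300.
c_min = 0.50/0.6300 = 0.7937.

0.79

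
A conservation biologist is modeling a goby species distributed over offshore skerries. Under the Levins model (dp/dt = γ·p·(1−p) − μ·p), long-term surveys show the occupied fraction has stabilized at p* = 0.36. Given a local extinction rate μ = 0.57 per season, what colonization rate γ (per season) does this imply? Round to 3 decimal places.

At equilibrium γ(1−p*) = μ, so γ = μ/(1−p*).
γ = 0.57/(1 − 0.36) = 0.57/0.6400 = 0.8906.

0.891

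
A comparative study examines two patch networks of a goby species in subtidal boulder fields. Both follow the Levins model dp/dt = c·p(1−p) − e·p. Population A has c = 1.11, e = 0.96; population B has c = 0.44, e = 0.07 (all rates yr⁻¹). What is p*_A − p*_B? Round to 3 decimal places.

A: p*_A = 1 − 0.96/1.11 = 0.1351.
B: p*_B = 1 − 0.07/0.44 = 0.8409.
p*_A − p*_B = 0.1351 − 0.8409 = -0.7058.

-0.706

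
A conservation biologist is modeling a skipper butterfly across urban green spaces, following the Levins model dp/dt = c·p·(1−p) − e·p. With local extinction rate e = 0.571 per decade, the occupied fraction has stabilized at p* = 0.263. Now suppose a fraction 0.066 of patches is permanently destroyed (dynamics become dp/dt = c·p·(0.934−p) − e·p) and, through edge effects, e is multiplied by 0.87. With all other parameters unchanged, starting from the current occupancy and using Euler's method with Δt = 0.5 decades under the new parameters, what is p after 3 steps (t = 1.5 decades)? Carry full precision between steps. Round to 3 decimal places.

0.271

Balance c(1−p*) = e gives c = e/(1 − 0.26300) = 0.571/0.73700 = 0.77476.
Starting from p₀ = 0.26300; update p ← p + (dp/dt)·Δt with the new parameters.
t = 0.5: p = 0.26300 + (+0.00304) = 0.26604
t = 1: p = 0.26604 + (+0.00276) = 0.26880
t = 1.5: p = 0.26880 + (+0.00250) = 0.27130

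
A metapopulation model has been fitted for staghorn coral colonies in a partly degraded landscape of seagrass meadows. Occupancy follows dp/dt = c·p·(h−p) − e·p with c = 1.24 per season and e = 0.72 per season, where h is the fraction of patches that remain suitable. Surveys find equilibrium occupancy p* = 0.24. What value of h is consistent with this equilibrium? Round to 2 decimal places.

0.82

At equilibrium c(h−p*) = e, so h = p* + e/c.
h = 0.24 + 0.72/1.24 = 0.24 + 0.5806 = 0.8206.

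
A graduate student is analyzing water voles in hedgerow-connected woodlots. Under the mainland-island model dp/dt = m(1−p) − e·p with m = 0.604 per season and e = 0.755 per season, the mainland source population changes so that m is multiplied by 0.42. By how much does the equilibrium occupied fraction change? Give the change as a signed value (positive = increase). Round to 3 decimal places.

-0.193

Before: p* = 0.604/(0.604+0.755) = 0.4444.
After: m = 0.25368, e = 0.755; p* = 0.25368/1.0087 = 0.2515.
Δp* = 0.2515 − 0.4444 = -0.1929.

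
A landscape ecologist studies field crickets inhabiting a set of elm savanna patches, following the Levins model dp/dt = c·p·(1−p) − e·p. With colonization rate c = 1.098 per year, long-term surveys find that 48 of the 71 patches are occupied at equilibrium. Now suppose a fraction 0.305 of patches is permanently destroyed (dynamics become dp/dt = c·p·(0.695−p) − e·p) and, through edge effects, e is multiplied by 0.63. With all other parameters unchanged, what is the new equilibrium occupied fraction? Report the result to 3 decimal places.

0.491

Observed p* = 48/71 = 0.67606.
Balance c(1−p*) = e gives e = 1.098×(1 − 0.67606) = 0.35569.
New p* = 0.695 − e/c = 0.695 − 0.22408/1.09800 = 0.49092.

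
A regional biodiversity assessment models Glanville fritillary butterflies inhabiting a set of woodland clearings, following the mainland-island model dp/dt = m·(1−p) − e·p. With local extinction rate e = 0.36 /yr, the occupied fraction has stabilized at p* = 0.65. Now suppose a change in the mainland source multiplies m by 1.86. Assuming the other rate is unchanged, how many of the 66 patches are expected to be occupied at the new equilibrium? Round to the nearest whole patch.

51

Balance m(1−p*) = e·p* gives m = e·p*/(1−p*) = 0.36×0.65000/0.35000 = 0.66857.
New p* = m/(m+e) = 1.24354/(1.24354+0.36000) = 0.77550.
Expected occupied = 66 × 0.77550 = 51.18 ≈ 51.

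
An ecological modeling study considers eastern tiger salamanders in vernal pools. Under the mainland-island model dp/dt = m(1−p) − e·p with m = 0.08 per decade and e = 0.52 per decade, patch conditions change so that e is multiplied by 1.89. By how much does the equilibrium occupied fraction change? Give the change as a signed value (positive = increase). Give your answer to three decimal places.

Before: p* = 0.08/(0.08+0.52) = 0.1333.
After: m = 0.08, e = 0.9828; p* = 0.08/1.0628 = 0.0753.
Δp* = 0.0753 − 0.1333 = -0.0581.

-0.058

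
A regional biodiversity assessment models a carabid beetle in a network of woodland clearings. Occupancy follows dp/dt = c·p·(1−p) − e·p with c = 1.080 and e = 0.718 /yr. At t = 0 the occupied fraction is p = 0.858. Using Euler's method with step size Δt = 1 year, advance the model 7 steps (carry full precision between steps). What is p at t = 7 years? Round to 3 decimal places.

0.337

Update rule: p ← p + [c·p·(1−p) − e·p]·Δt with Δt = 1.
  1  |  dp/dt·Δt = -0.484461  |  p_1 = 0.373539
  2  |  dp/dt·Δt = -0.015473  |  p_2 = 0.358066
  3  |  dp/dt·Δt = -0.008848  |  p_3 = 0.349218
  4  |  dp/dt·Δt = -0.005292  |  p_4 = 0.343925
  5  |  dp/dt·Δt = -0.003246  |  p_5 = 0.340679
  6  |  dp/dt·Δt = -0.002021  |  p_6 = 0.338658
  7  |  dp/dt·Δt = -0.001270  |  p_7 = 0.337388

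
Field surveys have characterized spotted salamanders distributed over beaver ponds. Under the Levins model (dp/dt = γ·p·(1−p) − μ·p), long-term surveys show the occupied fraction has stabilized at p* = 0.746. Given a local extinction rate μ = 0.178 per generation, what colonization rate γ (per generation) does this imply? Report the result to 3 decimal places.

At equilibrium γ(1−p*) = μ, so γ = μ/(1−p*).
γ = 0.178/(1 − 0.746) = 0.178/0.2540 = 0.7008.

0.701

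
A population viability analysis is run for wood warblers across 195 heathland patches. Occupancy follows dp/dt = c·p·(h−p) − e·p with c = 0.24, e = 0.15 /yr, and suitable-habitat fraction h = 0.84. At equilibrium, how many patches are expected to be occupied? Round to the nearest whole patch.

p* = h − e/c = 0.84 − 0.6250 = 0.2150.
Expected occupied patches = N × p* = 195 × 0.2150 = 41.92 ≈ 42.

42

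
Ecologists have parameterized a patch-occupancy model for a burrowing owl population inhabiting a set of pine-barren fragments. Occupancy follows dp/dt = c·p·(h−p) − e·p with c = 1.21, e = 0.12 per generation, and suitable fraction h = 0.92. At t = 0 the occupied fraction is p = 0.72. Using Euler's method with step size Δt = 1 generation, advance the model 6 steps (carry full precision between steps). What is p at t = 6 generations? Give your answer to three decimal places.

Update rule: p ← p + [c·p·(h−p) − e·p]·Δt with Δt = 1.
t = 1: p = 0.72000 + (+0.08784) = 0.80784
t = 2: p = 0.80784 + (+0.01269) = 0.82053
t = 3: p = 0.82053 + (+0.00029) = 0.82082
t = 4: p = 0.82082 + (+0.00000) = 0.82083
t = 5: p = 0.82083 + (+0.00000) = 0.82083
t = 6: p = 0.82083 + (+0.00000) = 0.82083

0.821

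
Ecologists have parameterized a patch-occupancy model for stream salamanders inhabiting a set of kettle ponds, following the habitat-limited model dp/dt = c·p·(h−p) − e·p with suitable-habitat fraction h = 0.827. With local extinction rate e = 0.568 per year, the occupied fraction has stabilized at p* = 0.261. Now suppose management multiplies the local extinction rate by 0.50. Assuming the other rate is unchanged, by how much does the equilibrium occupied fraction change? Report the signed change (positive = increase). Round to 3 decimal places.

0.283

Balance c(h−p*) = e gives c = e/(0.827 − 0.26100) = 0.568/0.56600 = 1.00353.
New p* = 0.827 − e/c = 0.827 − 0.28400/1.00353 = 0.54400.
Δp* = 0.54400 − 0.26100 = +0.28300.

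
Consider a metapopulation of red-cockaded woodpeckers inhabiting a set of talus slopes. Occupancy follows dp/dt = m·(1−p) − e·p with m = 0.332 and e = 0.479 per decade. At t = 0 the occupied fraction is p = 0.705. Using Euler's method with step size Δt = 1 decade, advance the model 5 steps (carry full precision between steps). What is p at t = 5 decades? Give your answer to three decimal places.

Update rule: p ← p + [m·(1−p) − e·p]·Δt with Δt = 1.
step 1: Δp = -0.23975, p = 0.46525
step 2: Δp = -0.04531, p = 0.41993
step 3: Δp = -0.00856, p = 0.41137
step 4: Δp = -0.00162, p = 0.40975
step 5: Δp = -0.00031, p = 0.40944

0.409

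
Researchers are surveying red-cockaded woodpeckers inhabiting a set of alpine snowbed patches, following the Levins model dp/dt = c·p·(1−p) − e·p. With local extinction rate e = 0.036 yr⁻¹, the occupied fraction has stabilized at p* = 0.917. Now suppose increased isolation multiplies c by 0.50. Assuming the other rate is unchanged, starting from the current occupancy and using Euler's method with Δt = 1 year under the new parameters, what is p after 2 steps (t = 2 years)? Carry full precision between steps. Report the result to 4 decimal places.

0.8875

Balance c(1−p*) = e gives c = e/(1 − 0.91700) = 0.036/0.08300 = 0.43373.
Starting from p₀ = 0.91700; update p ← p + (dp/dt)·Δt with the new parameters.
t = 1: p = 0.91700 + (-0.01651) = 0.90049
t = 2: p = 0.90049 + (-0.01299) = 0.88751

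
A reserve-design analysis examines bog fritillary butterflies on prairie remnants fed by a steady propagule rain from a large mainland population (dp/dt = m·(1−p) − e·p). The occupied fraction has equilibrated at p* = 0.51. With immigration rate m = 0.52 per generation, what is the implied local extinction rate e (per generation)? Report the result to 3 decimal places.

0.500

At equilibrium m(1−p*) = e·p*, so e = m(1−p*)/p*.
e = 0.52 × 0.4900 / 0.51 = 0.4996.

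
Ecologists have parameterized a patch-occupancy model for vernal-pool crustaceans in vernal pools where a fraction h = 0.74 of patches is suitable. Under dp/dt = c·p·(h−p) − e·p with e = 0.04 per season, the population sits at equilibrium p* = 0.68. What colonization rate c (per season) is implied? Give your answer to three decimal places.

0.667

At equilibrium c(h−p*) = e, so c = e/(h−p*).
c = 0.04/(0.74 − 0.68) = 0.04/0.0600 = 0.6667.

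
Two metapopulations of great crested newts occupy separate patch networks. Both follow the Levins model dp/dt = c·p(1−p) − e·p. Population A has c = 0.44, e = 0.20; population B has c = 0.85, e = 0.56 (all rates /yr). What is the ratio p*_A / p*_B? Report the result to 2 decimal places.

A: p*_A = 1 − 0.20/0.44 = 0.5455.
B: p*_B = 1 − 0.56/0.85 = 0.3412.
p*_A / p*_B = 0.5455/0.3412 = 1.5987.

1.60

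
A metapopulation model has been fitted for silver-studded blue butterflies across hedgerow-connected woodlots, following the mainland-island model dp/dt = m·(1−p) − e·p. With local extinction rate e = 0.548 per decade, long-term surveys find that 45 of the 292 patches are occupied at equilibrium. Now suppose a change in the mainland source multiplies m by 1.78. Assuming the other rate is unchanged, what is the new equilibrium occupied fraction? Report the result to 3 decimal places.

Observed p* = 45/292 = 0.15411.
Balance m(1−p*) = e·p* gives m = e·p*/(1−p*) = 0.548×0.15411/0.84589 = 0.09984.
New p* = m/(m+e) = 0.17772/(0.17772+0.54800) = 0.24489.

0.245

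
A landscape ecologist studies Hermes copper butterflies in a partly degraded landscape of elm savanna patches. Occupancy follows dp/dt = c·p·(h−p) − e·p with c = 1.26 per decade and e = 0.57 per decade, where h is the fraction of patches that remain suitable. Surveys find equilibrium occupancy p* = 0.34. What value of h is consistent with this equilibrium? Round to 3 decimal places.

At equilibrium c(h−p*) = e, so h = p* + e/c.
h = 0.34 + 0.57/1.26 = 0.34 + 0.4524 = 0.7924.

0.792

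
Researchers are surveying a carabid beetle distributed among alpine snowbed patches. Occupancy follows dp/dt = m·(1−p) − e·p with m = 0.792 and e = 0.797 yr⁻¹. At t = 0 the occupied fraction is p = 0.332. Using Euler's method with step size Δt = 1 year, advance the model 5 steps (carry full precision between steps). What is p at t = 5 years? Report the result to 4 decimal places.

0.5102

Update rule: p ← p + [m·(1−p) − e·p]·Δt with Δt = 1.
  1  |  dp/dt·Δt = +0.264452  |  p_1 = 0.596452
  2  |  dp/dt·Δt = -0.155762  |  p_2 = 0.440690
  3  |  dp/dt·Δt = +0.091744  |  p_3 = 0.532434
  4  |  dp/dt·Δt = -0.054037  |  p_4 = 0.478397
  5  |  dp/dt·Δt = +0.031828  |  p_5 = 0.510224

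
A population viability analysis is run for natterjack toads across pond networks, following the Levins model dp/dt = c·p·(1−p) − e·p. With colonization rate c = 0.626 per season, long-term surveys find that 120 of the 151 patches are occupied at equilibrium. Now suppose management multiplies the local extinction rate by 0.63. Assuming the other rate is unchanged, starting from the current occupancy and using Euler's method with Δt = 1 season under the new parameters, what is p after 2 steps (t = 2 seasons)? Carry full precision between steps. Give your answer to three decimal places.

0.852

Observed p* = 120/151 = 0.79470.
Balance c(1−p*) = e gives e = 0.626×(1 − 0.79470) = 0.12852.
Starting from p₀ = 0.79470; update p ← p + (dp/dt)·Δt with the new parameters.
step 1: Δp = +0.03779, p = 0.83249
step 2: Δp = +0.01989, p = 0.85238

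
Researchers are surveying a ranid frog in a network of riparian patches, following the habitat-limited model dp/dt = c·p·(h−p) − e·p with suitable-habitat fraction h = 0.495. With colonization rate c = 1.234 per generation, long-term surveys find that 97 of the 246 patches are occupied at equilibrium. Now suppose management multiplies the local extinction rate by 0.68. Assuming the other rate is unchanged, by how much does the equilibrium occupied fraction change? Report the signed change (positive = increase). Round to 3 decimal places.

Observed p* = 97/246 = 0.39431.
Balance c(h−p*) = e gives e = 1.234×(0.495 − 0.39431) = 0.12425.
New p* = 0.495 − e/c = 0.495 − 0.08449/1.23400 = 0.42653.
Δp* = 0.42653 − 0.39431 = +0.03222.

0.032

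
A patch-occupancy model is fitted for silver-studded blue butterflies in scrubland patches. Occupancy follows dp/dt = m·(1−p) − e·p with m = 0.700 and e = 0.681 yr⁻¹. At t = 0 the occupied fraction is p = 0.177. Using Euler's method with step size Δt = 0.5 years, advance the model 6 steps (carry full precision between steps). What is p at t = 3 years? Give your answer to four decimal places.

Update rule: p ← p + [m·(1−p) − e·p]·Δt with Δt = 0.5.
t = 0.5: p = 0.17700 + (+0.22778) = 0.40478
t = 1: p = 0.40478 + (+0.07050) = 0.47528
t = 1.5: p = 0.47528 + (+0.02182) = 0.49710
t = 2: p = 0.49710 + (+0.00675) = 0.50385
t = 2.5: p = 0.50385 + (+0.00209) = 0.50594
t = 3: p = 0.50594 + (+0.00065) = 0.50659

0.5066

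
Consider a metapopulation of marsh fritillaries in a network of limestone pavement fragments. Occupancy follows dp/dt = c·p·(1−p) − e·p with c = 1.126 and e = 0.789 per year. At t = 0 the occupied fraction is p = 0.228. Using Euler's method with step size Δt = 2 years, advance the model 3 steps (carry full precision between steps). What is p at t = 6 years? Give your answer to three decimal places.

0.294

Update rule: p ← p + [c·p·(1−p) − e·p]·Δt with Δt = 2.
p: 0.22800 → 0.26460  (Δp = +0.03660)
p: 0.26460 → 0.28527  (Δp = +0.02067)
p: 0.28527 → 0.29428  (Δp = +0.00900)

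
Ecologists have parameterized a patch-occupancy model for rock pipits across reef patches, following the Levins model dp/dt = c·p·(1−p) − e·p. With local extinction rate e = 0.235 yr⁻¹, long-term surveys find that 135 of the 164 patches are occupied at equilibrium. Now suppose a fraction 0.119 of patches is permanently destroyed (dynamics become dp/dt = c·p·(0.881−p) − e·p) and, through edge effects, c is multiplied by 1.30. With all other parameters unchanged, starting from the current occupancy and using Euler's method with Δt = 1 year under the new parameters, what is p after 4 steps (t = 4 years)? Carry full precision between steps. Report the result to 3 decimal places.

Observed p* = 135/164 = 0.82317.
Balance c(1−p*) = e gives c = e/(1 − 0.82317) = 0.235/0.17683 = 1.32897.
Starting from p₀ = 0.82317; update p ← p + (dp/dt)·Δt with the new parameters.
step 1: Δp = -0.11120, p = 0.71197
step 2: Δp = +0.04060, p = 0.75257
step 3: Δp = -0.00987, p = 0.74270
step 4: Δp = +0.00292, p = 0.74562

0.746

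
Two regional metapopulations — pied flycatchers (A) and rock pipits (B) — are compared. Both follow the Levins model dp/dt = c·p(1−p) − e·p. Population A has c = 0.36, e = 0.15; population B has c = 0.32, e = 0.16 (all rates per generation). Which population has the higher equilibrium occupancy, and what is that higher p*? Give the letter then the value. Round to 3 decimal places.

A, 0.583

A: p*_A = 1 − 0.15/0.36 = 0.5833.
B: p*_B = 1 − 0.16/0.32 = 0.5000.
A is higher at 0.5833.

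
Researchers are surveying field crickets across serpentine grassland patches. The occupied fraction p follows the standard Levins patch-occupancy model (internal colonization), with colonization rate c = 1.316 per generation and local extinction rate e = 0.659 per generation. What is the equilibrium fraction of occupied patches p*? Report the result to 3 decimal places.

At equilibrium, colonization balances extinction: c·p*·(1−p*) = e·p*.
So p* = 1 − e/c = 1 − 0.659/1.316 = 1 − 0.5008 = 0.4992.

0.499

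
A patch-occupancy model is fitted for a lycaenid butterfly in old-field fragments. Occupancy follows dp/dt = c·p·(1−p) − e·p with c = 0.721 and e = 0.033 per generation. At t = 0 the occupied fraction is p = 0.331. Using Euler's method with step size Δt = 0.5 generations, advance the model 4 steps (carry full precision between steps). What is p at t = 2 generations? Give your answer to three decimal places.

0.647

Update rule: p ← p + [c·p·(1−p) − e·p]·Δt with Δt = 0.5.
t = 0.5: p = 0.33100 + (+0.07437) = 0.40537
t = 1: p = 0.40537 + (+0.08021) = 0.48558
t = 1.5: p = 0.48558 + (+0.08204) = 0.56761
t = 2: p = 0.56761 + (+0.07911) = 0.64672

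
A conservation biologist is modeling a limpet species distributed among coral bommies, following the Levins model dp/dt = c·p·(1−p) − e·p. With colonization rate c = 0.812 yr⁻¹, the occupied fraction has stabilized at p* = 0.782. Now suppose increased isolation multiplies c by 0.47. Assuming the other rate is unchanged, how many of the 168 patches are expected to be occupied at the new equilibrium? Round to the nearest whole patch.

90

Balance c(1−p*) = e gives e = 0.812×(1 − 0.78200) = 0.17702.
New p* = 1 − e/c = 1 − 0.17702/0.38164 = 0.53616.
Expected occupied = 168 × 0.53616 = 90.07 ≈ 90.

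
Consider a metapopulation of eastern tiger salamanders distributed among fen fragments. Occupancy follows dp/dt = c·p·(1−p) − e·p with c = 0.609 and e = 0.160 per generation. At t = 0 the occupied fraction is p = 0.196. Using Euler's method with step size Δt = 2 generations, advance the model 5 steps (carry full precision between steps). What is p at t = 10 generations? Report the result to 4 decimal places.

Update rule: p ← p + [c·p·(1−p) − e·p]·Δt with Δt = 2.
t = 2: p = 0.19600 + (+0.12922) = 0.32522
t = 4: p = 0.32522 + (+0.16322) = 0.48844
t = 6: p = 0.48844 + (+0.14804) = 0.63648
t = 8: p = 0.63648 + (+0.07814) = 0.71462
t = 10: p = 0.71462 + (+0.01972) = 0.73434

0.7343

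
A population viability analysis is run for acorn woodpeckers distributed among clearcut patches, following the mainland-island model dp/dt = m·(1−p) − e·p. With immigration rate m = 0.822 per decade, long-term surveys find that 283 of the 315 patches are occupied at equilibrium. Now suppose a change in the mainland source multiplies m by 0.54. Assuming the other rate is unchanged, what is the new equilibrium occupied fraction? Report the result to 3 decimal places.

0.827

Observed p* = 283/315 = 0.89841.
Balance m(1−p*) = e·p* gives e = m(1−p*)/p* = 0.822×0.10159/0.89841 = 0.09295.
New p* = m/(m+e) = 0.44388/(0.44388+0.09295) = 0.82685.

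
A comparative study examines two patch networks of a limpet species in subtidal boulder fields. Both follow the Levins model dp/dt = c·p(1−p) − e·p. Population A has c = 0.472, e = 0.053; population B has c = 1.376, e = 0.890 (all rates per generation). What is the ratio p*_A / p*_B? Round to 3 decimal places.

A: p*_A = 1 − 0.053/0.472 = 0.8877.
B: p*_B = 1 − 0.890/1.376 = 0.3532.
p*_A / p*_B = 0.8877/0.3532 = 2.5134.

2.513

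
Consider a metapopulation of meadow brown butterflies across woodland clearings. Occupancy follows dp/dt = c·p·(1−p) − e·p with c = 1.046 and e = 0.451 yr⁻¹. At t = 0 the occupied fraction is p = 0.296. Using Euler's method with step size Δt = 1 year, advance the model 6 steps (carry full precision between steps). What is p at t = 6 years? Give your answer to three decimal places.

0.564

Update rule: p ← p + [c·p·(1−p) − e·p]·Δt with Δt = 1.
step 1: Δp = +0.08447, p = 0.38047
step 2: Δp = +0.07496, p = 0.45544
step 3: Δp = +0.05402, p = 0.50946
step 4: Δp = +0.03164, p = 0.54110
step 5: Δp = +0.01570, p = 0.55680
step 6: Δp = +0.00701, p = 0.56381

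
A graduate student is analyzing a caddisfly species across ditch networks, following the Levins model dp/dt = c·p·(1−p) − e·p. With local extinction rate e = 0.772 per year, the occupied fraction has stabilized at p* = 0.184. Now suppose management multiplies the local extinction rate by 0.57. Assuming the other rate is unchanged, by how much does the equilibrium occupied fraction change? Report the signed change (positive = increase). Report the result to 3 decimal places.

0.351

Balance c(1−p*) = e gives c = e/(1 − 0.18400) = 0.772/0.81600 = 0.94608.
New p* = 1 − e/c = 1 − 0.44004/0.94608 = 0.53488.
Δp* = 0.53488 − 0.18400 = +0.35088.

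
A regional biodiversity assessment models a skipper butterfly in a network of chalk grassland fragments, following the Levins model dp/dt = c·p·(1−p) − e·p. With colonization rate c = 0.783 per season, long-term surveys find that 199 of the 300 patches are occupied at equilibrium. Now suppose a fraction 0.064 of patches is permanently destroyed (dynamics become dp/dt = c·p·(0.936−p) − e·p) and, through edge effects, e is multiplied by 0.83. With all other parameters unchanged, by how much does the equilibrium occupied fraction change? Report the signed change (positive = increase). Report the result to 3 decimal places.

Observed p* = 199/300 = 0.66333.
Balance c(1−p*) = e gives e = 0.783×(1 − 0.66333) = 0.26361.
New p* = 0.936 − e/c = 0.936 − 0.21880/0.78300 = 0.65656.
Δp* = 0.65656 − 0.66333 = -0.00677.

-0.007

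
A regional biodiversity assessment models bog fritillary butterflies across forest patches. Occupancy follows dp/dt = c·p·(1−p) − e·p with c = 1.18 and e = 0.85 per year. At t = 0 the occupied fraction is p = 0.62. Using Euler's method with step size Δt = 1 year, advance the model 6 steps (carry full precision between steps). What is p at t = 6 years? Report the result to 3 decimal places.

Update rule: p ← p + [c·p·(1−p) − e·p]·Δt with Δt = 1.
p: 0.62000 → 0.37101  (Δp = -0.24899)
p: 0.37101 → 0.33102  (Δp = -0.03999)
p: 0.33102 → 0.31096  (Δp = -0.02006)
p: 0.31096 → 0.29947  (Δp = -0.01148)
p: 0.29947 → 0.29247  (Δp = -0.00700)
p: 0.29247 → 0.28805  (Δp = -0.00442)

0.288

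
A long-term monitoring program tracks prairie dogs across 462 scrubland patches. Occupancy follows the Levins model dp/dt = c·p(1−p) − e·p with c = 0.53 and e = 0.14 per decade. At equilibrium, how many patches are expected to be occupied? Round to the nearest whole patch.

p* = 1 − e/c = 1 − 0.14/0.53 = 0.7358.
Expected occupied patches = N × p* = 462 × 0.7358 = 339.96 ≈ 340.

340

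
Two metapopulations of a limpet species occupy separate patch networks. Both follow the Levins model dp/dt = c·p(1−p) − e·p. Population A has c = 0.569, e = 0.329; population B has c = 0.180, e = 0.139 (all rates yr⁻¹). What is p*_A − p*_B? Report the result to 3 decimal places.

0.194

A: p*_A = 1 − 0.329/0.569 = 0.4218.
B: p*_B = 1 − 0.139/0.180 = 0.2278.
p*_A − p*_B = 0.4218 − 0.2278 = 0.1940.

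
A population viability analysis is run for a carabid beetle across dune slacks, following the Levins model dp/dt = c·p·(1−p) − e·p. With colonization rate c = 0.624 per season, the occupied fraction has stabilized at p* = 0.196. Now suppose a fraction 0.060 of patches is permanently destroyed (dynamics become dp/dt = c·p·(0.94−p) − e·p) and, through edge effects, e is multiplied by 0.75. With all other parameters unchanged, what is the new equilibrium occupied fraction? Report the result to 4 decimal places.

0.3370

Balance c(1−p*) = e gives e = 0.624×(1 − 0.19600) = 0.50170.
New p* = 0.94 − e/c = 0.94 − 0.37628/0.62400 = 0.33699.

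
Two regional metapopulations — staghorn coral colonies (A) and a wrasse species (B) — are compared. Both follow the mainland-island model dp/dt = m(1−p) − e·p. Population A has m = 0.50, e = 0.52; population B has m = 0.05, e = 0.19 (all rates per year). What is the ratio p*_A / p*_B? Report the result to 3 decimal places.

A: p*_A = m/(m+e) = 0.50/1.0200 = 0.4902.
B: p*_B = 0.05/0.2400 = 0.2083.
p*_A / p*_B = 0.4902/0.2083 = 2.3529.

2.353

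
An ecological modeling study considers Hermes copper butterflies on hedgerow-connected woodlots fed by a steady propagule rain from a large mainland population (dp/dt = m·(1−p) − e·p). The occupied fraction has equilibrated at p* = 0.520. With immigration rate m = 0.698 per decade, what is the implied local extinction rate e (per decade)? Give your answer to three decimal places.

0.644

At equilibrium m(1−p*) = e·p*, so e = m(1−p*)/p*.
e = 0.698 × 0.4800 / 0.520 = 0.6443.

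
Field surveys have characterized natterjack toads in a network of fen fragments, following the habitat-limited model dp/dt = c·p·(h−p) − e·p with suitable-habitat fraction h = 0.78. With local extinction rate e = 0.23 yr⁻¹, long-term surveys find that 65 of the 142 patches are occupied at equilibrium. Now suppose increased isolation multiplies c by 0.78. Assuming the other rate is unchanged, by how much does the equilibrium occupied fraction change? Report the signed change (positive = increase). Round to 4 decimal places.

-0.0909

Observed p* = 65/142 = 0.45775.
Balance c(h−p*) = e gives c = e/(0.78 − 0.45775) = 0.23/0.32225 = 0.71373.
New p* = 0.78 − e/c = 0.78 − 0.23000/0.55671 = 0.36686.
Δp* = 0.36686 − 0.45775 = -0.09089.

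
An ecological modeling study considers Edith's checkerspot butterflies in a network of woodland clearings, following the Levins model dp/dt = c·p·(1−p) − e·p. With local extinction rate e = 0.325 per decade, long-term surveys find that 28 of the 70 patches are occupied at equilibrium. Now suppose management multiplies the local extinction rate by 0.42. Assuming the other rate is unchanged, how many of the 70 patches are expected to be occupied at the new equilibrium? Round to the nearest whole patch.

Observed p* = 28/70 = 0.40000.
Balance c(1−p*) = e gives c = e/(1 − 0.40000) = 0.325/0.60000 = 0.54167.
New p* = 1 − e/c = 1 − 0.13650/0.54167 = 0.74800.
Expected occupied = 70 × 0.74800 = 52.36 ≈ 52.

52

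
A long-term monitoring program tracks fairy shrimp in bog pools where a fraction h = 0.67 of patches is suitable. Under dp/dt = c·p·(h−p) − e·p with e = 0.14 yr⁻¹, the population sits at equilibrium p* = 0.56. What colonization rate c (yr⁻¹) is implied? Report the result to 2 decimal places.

At equilibrium c(h−p*) = e, so c = e/(h−p*).
c = 0.14/(0.67 − 0.56) = 0.14/0.1100 = 1.2727.

1.27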